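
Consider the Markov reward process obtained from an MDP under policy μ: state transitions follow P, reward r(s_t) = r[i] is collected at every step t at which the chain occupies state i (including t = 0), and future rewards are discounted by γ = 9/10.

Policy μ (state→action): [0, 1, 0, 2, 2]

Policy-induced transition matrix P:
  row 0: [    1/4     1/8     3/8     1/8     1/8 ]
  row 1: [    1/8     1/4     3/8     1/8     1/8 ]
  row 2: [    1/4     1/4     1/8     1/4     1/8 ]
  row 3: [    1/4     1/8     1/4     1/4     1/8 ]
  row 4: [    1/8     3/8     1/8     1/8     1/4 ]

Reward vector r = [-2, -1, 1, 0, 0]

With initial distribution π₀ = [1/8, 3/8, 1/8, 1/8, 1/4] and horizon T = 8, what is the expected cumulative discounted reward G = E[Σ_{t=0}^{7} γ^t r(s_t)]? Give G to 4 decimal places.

G = -2.2206

t=0: π = [0.1250, 0.3750, 0.1250, 0.1250, 0.2500], E[r] = -0.5000, γ^t·E[r] = -0.500000, running G = -0.500000
t=1: π = [0.1719, 0.2500, 0.2656, 0.1563, 0.1563], E[r] = -0.3281, γ^t·E[r] = -0.295313, running G = -0.795313
t=2: π = [0.1992, 0.2285, 0.2500, 0.1777, 0.1445], E[r] = -0.3770, γ^t·E[r] = -0.305332, running G = -1.100645
t=3: π = [0.2034, 0.2209, 0.2542, 0.1785, 0.1431], E[r] = -0.3735, γ^t·E[r] = -0.272307, running G = -1.372952
t=4: π = [0.2045, 0.2202, 0.2534, 0.1791, 0.1429], E[r] = -0.3758, γ^t·E[r] = -0.246538, running G = -1.619490
t=5: π = [0.2046, 0.2199, 0.2535, 0.1791, 0.1429], E[r] = -0.3756, γ^t·E[r] = -0.221792, running G = -1.841282
t=6: π = [0.2047, 0.2199, 0.2535, 0.1791, 0.1429], E[r] = -0.3757, γ^t·E[r] = -0.199656, running G = -2.040938
t=7: π = [0.2047, 0.2199, 0.2535, 0.1791, 0.1429], E[r] = -0.3757, γ^t·E[r] = -0.179687, running G = -2.220625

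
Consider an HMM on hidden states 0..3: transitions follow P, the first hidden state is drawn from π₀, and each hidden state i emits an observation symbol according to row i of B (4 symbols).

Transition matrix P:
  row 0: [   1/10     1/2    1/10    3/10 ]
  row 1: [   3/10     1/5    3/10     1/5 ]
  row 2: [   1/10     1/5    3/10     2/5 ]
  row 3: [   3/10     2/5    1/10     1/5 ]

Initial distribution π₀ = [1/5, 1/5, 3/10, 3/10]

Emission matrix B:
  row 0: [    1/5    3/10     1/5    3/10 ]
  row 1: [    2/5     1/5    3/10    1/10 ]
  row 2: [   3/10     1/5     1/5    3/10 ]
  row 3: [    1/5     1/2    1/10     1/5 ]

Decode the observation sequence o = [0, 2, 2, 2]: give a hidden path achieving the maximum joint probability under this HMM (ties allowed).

t=0: δ = [4.000e-02, 8.000e-02, 9.000e-02, 6.000e-02]  (obs o_0=0)
t=1: δ = [4.800e-03, 7.200e-03, 5.400e-03, 3.600e-03]  ψ = [1, 3, 2, 2]  (obs o_1=2)
t=2: δ = [4.320e-04, 7.200e-04, 4.320e-04, 2.160e-04]  ψ = [1, 0, 1, 2]  (obs o_2=2)
t=3: δ = [4.320e-05, 6.480e-05, 4.320e-05, 1.728e-05]  ψ = [1, 0, 1, 2]  (obs o_3=2)
backtrack: best end state = 1; path = [3, 1, 0, 1]

path = [3, 1, 0, 1]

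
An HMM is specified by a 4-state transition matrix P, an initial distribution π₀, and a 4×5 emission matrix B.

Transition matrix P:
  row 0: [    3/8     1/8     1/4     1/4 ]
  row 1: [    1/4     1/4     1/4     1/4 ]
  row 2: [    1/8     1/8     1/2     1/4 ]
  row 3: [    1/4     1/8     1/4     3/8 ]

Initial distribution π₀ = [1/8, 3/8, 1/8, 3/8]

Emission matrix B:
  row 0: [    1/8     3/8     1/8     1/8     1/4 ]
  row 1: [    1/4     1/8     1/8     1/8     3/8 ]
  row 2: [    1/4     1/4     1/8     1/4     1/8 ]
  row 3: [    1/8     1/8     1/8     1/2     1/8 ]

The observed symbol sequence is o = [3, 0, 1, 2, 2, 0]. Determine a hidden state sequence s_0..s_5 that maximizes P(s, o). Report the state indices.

t=0: δ = [1.562e-02, 4.688e-02, 3.125e-02, 1.875e-01]  (obs o_0=3)
t=1: δ = [5.859e-03, 5.859e-03, 1.172e-02, 8.789e-03]  ψ = [3, 3, 3, 3]  (obs o_1=0)
t=2: δ = [8.240e-04, 1.831e-04, 1.465e-03, 4.120e-04]  ψ = [0, 1, 2, 3]  (obs o_2=1)
t=3: δ = [3.862e-05, 2.289e-05, 9.155e-05, 4.578e-05]  ψ = [0, 2, 2, 2]  (obs o_3=2)
t=4: δ = [1.810e-06, 1.431e-06, 5.722e-06, 2.861e-06]  ψ = [0, 2, 2, 2]  (obs o_4=2)
t=5: δ = [8.941e-08, 1.788e-07, 7.153e-07, 1.788e-07]  ψ = [2, 2, 2, 2]  (obs o_5=0)
backtrack: best end state = 2; path = [3, 2, 2, 2, 2, 2]

path = [3, 2, 2, 2, 2, 2]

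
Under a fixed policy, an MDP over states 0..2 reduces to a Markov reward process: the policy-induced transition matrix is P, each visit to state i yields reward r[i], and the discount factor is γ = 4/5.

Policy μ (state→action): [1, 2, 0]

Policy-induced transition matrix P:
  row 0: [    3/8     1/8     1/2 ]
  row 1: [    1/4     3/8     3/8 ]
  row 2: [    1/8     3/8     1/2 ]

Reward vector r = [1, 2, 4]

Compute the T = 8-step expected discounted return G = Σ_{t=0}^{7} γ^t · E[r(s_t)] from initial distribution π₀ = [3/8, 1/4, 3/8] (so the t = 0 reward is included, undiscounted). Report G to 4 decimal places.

t=0: π = [0.3750, 0.2500, 0.3750], E[r] = 2.3750, γ^t·E[r] = 2.375000, running G = 2.375000
t=1: π = [0.2500, 0.2813, 0.4688], E[r] = 2.6875, γ^t·E[r] = 2.150000, running G = 4.525000
t=2: π = [0.2227, 0.3125, 0.4648], E[r] = 2.7070, γ^t·E[r] = 1.732500, running G = 6.257500
t=3: π = [0.2197, 0.3193, 0.4609], E[r] = 2.7021, γ^t·E[r] = 1.383500, running G = 7.641000
t=4: π = [0.2198, 0.3201, 0.4601], E[r] = 2.7003, γ^t·E[r] = 1.106050, running G = 8.747050
t=5: π = [0.2200, 0.3200, 0.4600], E[r] = 2.7000, γ^t·E[r] = 0.884740, running G = 9.631790
t=6: π = [0.2200, 0.3200, 0.4600], E[r] = 2.7000, γ^t·E[r] = 0.707787, running G = 10.339577
t=7: π = [0.2200, 0.3200, 0.4600], E[r] = 2.7000, γ^t·E[r] = 0.566231, running G = 10.905808

G = 10.9058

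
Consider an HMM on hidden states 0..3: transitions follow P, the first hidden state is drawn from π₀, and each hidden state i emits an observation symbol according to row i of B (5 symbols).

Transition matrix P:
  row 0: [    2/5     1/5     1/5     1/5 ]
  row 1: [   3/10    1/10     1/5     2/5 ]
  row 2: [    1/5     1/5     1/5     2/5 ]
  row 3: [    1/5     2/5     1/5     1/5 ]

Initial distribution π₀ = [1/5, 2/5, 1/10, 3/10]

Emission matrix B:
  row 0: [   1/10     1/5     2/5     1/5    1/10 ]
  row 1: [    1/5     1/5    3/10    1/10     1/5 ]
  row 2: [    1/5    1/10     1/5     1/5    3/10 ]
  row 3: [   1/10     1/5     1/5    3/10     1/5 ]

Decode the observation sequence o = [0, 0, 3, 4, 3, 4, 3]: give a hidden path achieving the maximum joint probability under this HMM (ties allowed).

path = [1, 2, 3, 1, 3, 1, 3]

t=0: δ = [2.000e-02, 8.000e-02, 2.000e-02, 3.000e-02]  (obs o_0=0)
t=1: δ = [2.400e-03, 2.400e-03, 3.200e-03, 3.200e-03]  ψ = [1, 3, 1, 1]  (obs o_1=0)
t=2: δ = [1.920e-04, 1.280e-04, 1.280e-04, 3.840e-04]  ψ = [0, 3, 2, 2]  (obs o_2=3)
t=3: δ = [7.680e-06, 3.072e-05, 2.304e-05, 1.536e-05]  ψ = [0, 3, 3, 3]  (obs o_3=4)
t=4: δ = [1.843e-06, 6.144e-07, 1.229e-06, 3.686e-06]  ψ = [1, 3, 1, 1]  (obs o_4=3)
t=5: δ = [7.373e-08, 2.949e-07, 2.212e-07, 1.475e-07]  ψ = [0, 3, 3, 3]  (obs o_5=4)
t=6: δ = [1.769e-08, 5.898e-09, 1.180e-08, 3.539e-08]  ψ = [1, 3, 1, 1]  (obs o_6=3)
backtrack: best end state = 3; path = [1, 2, 3, 1, 3, 1, 3]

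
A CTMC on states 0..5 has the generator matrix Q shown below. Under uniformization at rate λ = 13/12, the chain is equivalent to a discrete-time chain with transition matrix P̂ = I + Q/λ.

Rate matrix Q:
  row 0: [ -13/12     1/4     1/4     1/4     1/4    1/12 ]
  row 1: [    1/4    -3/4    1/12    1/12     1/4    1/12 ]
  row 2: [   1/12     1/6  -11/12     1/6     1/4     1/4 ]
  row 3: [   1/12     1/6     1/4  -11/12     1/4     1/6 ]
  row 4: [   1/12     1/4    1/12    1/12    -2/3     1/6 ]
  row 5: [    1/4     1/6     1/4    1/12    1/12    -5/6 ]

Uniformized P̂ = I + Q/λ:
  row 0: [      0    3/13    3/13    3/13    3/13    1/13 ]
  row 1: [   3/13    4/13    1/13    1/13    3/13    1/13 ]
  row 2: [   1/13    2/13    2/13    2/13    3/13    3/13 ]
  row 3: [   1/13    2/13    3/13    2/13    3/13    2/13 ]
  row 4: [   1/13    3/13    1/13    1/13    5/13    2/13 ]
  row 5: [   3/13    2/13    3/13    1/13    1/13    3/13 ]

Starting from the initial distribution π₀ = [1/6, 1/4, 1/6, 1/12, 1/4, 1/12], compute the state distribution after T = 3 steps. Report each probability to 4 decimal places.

π = [0.1237, 0.2159, 0.1479, 0.1161, 0.2460, 0.1503]

t=0: π = [0.1667, 0.2500, 0.1667, 0.0833, 0.2500, 0.0833]
t=1: π = [0.1154, 0.2244, 0.1410, 0.1218, 0.2564, 0.1410]
t=2: π = [0.1243, 0.2170, 0.1460, 0.1149, 0.2485, 0.1494]
t=3: π = [0.1237, 0.2159, 0.1479, 0.1161, 0.2460, 0.1503]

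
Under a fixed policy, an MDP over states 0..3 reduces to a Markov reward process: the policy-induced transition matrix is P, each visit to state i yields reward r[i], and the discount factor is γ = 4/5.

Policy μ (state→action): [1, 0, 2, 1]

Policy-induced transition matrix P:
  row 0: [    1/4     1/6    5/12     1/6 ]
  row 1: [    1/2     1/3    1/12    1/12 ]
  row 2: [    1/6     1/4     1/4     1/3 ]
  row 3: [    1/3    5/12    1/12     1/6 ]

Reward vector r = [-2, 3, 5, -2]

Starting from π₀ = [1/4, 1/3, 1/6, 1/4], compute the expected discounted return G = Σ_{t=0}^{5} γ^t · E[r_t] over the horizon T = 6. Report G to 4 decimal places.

t=0: π = [0.2500, 0.3333, 0.1667, 0.2500], E[r] = 0.8333, γ^t·E[r] = 0.833333, running G = 0.833333
t=1: π = [0.3403, 0.2986, 0.1944, 0.1667], E[r] = 0.8542, γ^t·E[r] = 0.683333, running G = 1.516667
t=2: π = [0.3223, 0.2743, 0.2292, 0.1742], E[r] = 0.9757, γ^t·E[r] = 0.624444, running G = 2.141111
t=3: π = [0.3140, 0.2750, 0.2290, 0.1820], E[r] = 0.9780, γ^t·E[r] = 0.500716, running G = 2.641827
t=4: π = [0.3148, 0.2771, 0.2262, 0.1819], E[r] = 0.9686, γ^t·E[r] = 0.396721, running G = 3.038548
t=5: π = [0.3156, 0.2772, 0.2260, 0.1813], E[r] = 0.9677, γ^t·E[r] = 0.317090, running G = 3.355638

G = 3.3556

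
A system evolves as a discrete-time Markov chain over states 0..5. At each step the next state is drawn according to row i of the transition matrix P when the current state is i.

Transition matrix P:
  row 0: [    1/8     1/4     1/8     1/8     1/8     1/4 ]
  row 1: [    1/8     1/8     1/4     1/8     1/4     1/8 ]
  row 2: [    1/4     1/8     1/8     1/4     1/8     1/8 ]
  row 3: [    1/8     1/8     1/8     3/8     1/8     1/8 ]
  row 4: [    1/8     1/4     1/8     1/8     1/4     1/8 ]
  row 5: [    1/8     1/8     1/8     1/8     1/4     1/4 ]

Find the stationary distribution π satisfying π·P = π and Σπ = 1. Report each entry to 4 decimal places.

Balance equations π_j = Σ_i π_i·P[i][j]:
  π_0 = 1/8·π_0 + 1/8·π_1 + 1/4·π_2 + 1/8·π_3 + 1/8·π_4 + 1/8·π_5
  π_1 = 1/4·π_0 + 1/8·π_1 + 1/8·π_2 + 1/8·π_3 + 1/4·π_4 + 1/8·π_5
  π_2 = 1/8·π_0 + 1/4·π_1 + 1/8·π_2 + 1/8·π_3 + 1/8·π_4 + 1/8·π_5
  π_3 = 1/8·π_0 + 1/8·π_1 + 1/4·π_2 + 3/8·π_3 + 1/8·π_4 + 1/8·π_5
  π_4 = 1/8·π_0 + 1/4·π_1 + 1/8·π_2 + 1/8·π_3 + 1/4·π_4 + 1/4·π_5
  normalize: π_0 + π_1 + π_2 + π_3 + π_4 + π_5 = 1
Solving the linear system gives exactly π = [1761/12295, 2049/12295, 1793/12295, 2348/12295, 2336/12295, 2008/12295].

π = [0.1432, 0.1667, 0.1458, 0.1910, 0.1900, 0.1633]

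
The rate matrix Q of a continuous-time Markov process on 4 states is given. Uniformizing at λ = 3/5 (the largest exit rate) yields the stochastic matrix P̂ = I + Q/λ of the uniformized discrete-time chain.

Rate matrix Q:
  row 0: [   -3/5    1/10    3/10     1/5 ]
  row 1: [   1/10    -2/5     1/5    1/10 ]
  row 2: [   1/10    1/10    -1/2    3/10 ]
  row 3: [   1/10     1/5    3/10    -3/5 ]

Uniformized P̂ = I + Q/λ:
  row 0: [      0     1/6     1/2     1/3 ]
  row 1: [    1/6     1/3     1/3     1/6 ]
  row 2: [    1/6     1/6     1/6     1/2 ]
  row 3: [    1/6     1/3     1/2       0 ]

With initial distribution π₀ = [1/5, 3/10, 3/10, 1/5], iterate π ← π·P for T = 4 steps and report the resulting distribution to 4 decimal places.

π = [0.1429, 0.2522, 0.3433, 0.2616]

t=0: π = [0.2000, 0.3000, 0.3000, 0.2000]
t=1: π = [0.1333, 0.2500, 0.3500, 0.2667]
t=2: π = [0.1444, 0.2528, 0.3417, 0.2611]
t=3: π = [0.1426, 0.2523, 0.3440, 0.2611]
t=4: π = [0.1429, 0.2522, 0.3433, 0.2616]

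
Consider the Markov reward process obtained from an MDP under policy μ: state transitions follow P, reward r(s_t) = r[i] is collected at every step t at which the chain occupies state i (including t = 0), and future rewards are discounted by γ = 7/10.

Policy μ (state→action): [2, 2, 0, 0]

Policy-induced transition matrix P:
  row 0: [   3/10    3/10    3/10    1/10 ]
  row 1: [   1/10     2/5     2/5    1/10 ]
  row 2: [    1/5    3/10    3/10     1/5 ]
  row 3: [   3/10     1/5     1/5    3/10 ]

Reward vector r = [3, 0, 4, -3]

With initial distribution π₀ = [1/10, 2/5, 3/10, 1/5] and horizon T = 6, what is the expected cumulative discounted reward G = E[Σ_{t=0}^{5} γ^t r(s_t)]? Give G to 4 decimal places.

t=0: π = [0.1000, 0.4000, 0.3000, 0.2000], E[r] = 0.9000, γ^t·E[r] = 0.900000, running G = 0.900000
t=1: π = [0.1900, 0.3200, 0.3200, 0.1700], E[r] = 1.3400, γ^t·E[r] = 0.938000, running G = 1.838000
t=2: π = [0.2040, 0.3150, 0.3150, 0.1660], E[r] = 1.3740, γ^t·E[r] = 0.673260, running G = 2.511260
t=3: π = [0.2055, 0.3149, 0.3149, 0.1647], E[r] = 1.3820, γ^t·E[r] = 0.474026, running G = 2.985286
t=4: π = [0.2055, 0.3150, 0.3150, 0.1644], E[r] = 1.3834, γ^t·E[r] = 0.332150, running G = 3.317436
t=5: π = [0.2055, 0.3151, 0.3151, 0.1644], E[r] = 1.3836, γ^t·E[r] = 0.232534, running G = 3.549969

G = 3.5500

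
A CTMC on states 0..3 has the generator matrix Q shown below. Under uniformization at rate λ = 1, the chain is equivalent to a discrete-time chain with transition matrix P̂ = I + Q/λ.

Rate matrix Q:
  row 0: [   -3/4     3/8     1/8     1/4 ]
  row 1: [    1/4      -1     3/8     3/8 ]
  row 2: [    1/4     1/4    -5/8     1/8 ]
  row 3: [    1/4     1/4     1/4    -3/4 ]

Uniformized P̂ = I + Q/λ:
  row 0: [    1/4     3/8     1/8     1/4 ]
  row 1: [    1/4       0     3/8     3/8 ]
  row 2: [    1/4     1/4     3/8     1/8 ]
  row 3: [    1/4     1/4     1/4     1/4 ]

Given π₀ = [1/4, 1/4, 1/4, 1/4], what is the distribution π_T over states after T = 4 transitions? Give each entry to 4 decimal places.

t=0: π = [0.2500, 0.2500, 0.2500, 0.2500]
t=1: π = [0.2500, 0.2188, 0.2813, 0.2500]
t=2: π = [0.2500, 0.2266, 0.2813, 0.2422]
t=3: π = [0.2500, 0.2246, 0.2822, 0.2432]
t=4: π = [0.2500, 0.2251, 0.2821, 0.2428]

π = [0.2500, 0.2251, 0.2821, 0.2428]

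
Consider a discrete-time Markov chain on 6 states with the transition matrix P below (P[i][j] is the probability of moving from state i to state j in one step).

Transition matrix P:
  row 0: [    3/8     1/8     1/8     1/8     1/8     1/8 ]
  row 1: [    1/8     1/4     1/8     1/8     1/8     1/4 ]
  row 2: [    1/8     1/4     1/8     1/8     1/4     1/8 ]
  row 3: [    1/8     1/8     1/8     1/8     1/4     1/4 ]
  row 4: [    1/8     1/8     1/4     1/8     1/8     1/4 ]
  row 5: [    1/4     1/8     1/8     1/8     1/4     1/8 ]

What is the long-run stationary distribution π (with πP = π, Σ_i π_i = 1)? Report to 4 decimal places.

Balance equations π_j = Σ_i π_i·P[i][j]:
  π_0 = 3/8·π_0 + 1/8·π_1 + 1/8·π_2 + 1/8·π_3 + 1/8·π_4 + 1/4·π_5
  π_1 = 1/8·π_0 + 1/4·π_1 + 1/4·π_2 + 1/8·π_3 + 1/8·π_4 + 1/8·π_5
  π_2 = 1/8·π_0 + 1/8·π_1 + 1/8·π_2 + 1/8·π_3 + 1/4·π_4 + 1/8·π_5
  π_3 = 1/8·π_0 + 1/8·π_1 + 1/8·π_2 + 1/8·π_3 + 1/8·π_4 + 1/8·π_5
  π_4 = 1/8·π_0 + 1/8·π_1 + 1/4·π_2 + 1/4·π_3 + 1/8·π_4 + 1/4·π_5
  normalize: π_0 + π_1 + π_2 + π_3 + π_4 + π_5 = 1
Solving the linear system gives exactly π = [5479/27768, 4553/27768, 4103/27768, 1/8, 632/3471, 851/4628].

π = [0.1973, 0.1640, 0.1478, 0.1250, 0.1821, 0.1839]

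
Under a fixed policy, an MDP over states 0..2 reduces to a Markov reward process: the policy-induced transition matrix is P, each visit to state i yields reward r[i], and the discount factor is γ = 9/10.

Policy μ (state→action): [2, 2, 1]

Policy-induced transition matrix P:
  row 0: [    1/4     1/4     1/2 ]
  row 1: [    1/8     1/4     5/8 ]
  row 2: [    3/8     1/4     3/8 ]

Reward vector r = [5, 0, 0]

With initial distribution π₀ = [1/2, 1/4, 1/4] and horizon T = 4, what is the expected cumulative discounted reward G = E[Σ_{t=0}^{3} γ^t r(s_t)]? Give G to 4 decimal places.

G = 5.7750

t=0: π = [0.5000, 0.2500, 0.2500], E[r] = 2.5000, γ^t·E[r] = 2.500000, running G = 2.500000
t=1: π = [0.2500, 0.2500, 0.5000], E[r] = 1.2500, γ^t·E[r] = 1.125000, running G = 3.625000
t=2: π = [0.2813, 0.2500, 0.4688], E[r] = 1.4063, γ^t·E[r] = 1.139063, running G = 4.764063
t=3: π = [0.2773, 0.2500, 0.4727], E[r] = 1.3867, γ^t·E[r] = 1.010918, running G = 5.774980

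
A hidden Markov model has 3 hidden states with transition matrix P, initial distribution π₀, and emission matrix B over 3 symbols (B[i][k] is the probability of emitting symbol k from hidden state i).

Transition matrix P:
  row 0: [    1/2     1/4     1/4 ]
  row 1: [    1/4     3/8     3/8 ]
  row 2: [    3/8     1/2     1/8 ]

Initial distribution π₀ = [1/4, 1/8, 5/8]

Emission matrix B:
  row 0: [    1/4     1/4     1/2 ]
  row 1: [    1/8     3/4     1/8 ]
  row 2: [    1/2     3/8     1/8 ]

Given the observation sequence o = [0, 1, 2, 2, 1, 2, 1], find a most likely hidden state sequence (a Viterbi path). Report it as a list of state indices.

t=0: δ = [6.250e-02, 1.562e-02, 3.125e-01]  (obs o_0=0)
t=1: δ = [2.930e-02, 1.172e-01, 1.465e-02]  ψ = [2, 2, 2]  (obs o_1=1)
t=2: δ = [1.465e-02, 5.493e-03, 5.493e-03]  ψ = [1, 1, 1]  (obs o_2=2)
t=3: δ = [3.662e-03, 4.578e-04, 4.578e-04]  ψ = [0, 0, 0]  (obs o_3=2)
t=4: δ = [4.578e-04, 6.866e-04, 3.433e-04]  ψ = [0, 0, 0]  (obs o_4=1)
t=5: δ = [1.144e-04, 3.219e-05, 3.219e-05]  ψ = [0, 1, 1]  (obs o_5=2)
t=6: δ = [1.431e-05, 2.146e-05, 1.073e-05]  ψ = [0, 0, 0]  (obs o_6=1)
backtrack: best end state = 1; path = [2, 1, 0, 0, 0, 0, 1]

path = [2, 1, 0, 0, 0, 0, 1]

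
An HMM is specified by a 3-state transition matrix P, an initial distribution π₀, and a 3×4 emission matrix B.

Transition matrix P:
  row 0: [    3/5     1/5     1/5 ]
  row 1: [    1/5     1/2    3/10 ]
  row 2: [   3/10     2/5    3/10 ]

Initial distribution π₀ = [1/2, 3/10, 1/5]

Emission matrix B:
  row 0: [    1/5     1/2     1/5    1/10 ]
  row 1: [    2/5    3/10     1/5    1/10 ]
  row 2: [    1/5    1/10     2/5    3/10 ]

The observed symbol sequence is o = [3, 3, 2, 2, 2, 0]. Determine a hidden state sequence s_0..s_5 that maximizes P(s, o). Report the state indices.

path = [2, 2, 2, 2, 2, 1]

t=0: δ = [5.000e-02, 3.000e-02, 6.000e-02]  (obs o_0=3)
t=1: δ = [3.000e-03, 2.400e-03, 5.400e-03]  ψ = [0, 2, 2]  (obs o_1=3)
t=2: δ = [3.600e-04, 4.320e-04, 6.480e-04]  ψ = [0, 2, 2]  (obs o_2=2)
t=3: δ = [4.320e-05, 5.184e-05, 7.776e-05]  ψ = [0, 2, 2]  (obs o_3=2)
t=4: δ = [5.184e-06, 6.221e-06, 9.331e-06]  ψ = [0, 2, 2]  (obs o_4=2)
t=5: δ = [6.221e-07, 1.493e-06, 5.599e-07]  ψ = [0, 2, 2]  (obs o_5=0)
backtrack: best end state = 1; path = [2, 2, 2, 2, 2, 1]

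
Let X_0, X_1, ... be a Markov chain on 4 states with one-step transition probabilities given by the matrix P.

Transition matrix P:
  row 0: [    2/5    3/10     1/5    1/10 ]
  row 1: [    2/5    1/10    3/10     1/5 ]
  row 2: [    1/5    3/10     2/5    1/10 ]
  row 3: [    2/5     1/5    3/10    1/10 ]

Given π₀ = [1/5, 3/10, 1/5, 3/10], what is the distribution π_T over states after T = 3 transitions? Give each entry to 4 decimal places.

t=0: π = [0.2000, 0.3000, 0.2000, 0.3000]
t=1: π = [0.3600, 0.2100, 0.3000, 0.1300]
t=2: π = [0.3400, 0.2450, 0.2940, 0.1210]
t=3: π = [0.3412, 0.2389, 0.2954, 0.1245]

π = [0.3412, 0.2389, 0.2954, 0.1245]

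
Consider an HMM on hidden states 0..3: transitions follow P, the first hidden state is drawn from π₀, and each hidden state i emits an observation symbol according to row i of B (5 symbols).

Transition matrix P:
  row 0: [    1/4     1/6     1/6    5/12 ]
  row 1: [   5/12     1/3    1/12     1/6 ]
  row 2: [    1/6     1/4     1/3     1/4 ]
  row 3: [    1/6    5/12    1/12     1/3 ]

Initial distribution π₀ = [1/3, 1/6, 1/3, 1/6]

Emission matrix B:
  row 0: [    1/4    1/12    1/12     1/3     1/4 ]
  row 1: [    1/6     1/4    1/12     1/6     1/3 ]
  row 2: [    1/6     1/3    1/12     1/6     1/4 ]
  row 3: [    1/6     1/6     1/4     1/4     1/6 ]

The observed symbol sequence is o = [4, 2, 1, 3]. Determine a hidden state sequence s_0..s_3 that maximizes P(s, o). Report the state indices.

path = [0, 3, 1, 0]

t=0: δ = [8.333e-02, 5.556e-02, 8.333e-02, 2.778e-02]  (obs o_0=4)
t=1: δ = [1.929e-03, 1.736e-03, 2.315e-03, 8.681e-03]  ψ = [1, 2, 2, 0]  (obs o_1=2)
t=2: δ = [1.206e-04, 9.042e-04, 2.572e-04, 4.823e-04]  ψ = [3, 3, 2, 3]  (obs o_2=1)
t=3: δ = [1.256e-04, 5.023e-05, 1.429e-05, 4.019e-05]  ψ = [1, 1, 2, 3]  (obs o_3=3)
backtrack: best end state = 0; path = [0, 3, 1, 0]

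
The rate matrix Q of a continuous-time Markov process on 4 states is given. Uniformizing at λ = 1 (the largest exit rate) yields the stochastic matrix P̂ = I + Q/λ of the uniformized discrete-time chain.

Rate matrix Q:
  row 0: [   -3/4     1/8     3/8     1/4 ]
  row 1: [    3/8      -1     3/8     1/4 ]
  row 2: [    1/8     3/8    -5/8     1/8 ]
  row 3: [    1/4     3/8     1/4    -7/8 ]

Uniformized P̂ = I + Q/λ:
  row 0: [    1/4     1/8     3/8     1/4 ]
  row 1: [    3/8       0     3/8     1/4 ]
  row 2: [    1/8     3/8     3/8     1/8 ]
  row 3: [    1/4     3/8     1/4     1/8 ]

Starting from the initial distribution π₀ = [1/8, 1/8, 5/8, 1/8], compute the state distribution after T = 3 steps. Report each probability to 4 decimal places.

π = [0.2327, 0.2332, 0.3518, 0.1824]

t=0: π = [0.1250, 0.1250, 0.6250, 0.1250]
t=1: π = [0.1875, 0.2969, 0.3594, 0.1563]
t=2: π = [0.2422, 0.2168, 0.3555, 0.1855]
t=3: π = [0.2327, 0.2332, 0.3518, 0.1824]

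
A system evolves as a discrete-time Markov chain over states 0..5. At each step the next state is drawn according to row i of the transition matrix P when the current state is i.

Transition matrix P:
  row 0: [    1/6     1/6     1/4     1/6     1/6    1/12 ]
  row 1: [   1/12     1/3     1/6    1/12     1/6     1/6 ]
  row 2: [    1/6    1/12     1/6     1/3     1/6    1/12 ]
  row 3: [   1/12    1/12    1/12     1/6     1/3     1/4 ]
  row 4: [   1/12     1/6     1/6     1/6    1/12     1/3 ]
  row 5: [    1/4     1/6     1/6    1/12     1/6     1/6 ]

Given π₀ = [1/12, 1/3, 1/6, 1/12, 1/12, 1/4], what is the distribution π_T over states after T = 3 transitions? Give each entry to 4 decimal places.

π = [0.1389, 0.1682, 0.1644, 0.1648, 0.1793, 0.1844]

t=0: π = [0.0833, 0.3333, 0.1667, 0.0833, 0.0833, 0.2500]
t=1: π = [0.1458, 0.2014, 0.1667, 0.1458, 0.1736, 0.1667]
t=2: π = [0.1372, 0.1742, 0.1667, 0.1638, 0.1765, 0.1817]
t=3: π = [0.1389, 0.1682, 0.1644, 0.1648, 0.1793, 0.1844]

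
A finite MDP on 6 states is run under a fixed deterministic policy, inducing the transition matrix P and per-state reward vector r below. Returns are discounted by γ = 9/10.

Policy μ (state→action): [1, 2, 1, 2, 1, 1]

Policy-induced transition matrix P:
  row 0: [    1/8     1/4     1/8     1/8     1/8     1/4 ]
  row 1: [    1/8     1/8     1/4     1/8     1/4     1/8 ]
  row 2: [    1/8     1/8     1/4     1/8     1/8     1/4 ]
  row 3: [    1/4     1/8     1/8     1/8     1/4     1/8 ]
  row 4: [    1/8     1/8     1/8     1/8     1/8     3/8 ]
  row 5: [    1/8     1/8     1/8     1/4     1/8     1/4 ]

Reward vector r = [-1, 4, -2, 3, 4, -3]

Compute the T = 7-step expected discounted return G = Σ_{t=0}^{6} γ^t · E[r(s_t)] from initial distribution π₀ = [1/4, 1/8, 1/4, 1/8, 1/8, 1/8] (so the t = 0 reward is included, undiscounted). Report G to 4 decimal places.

t=0: π = [0.2500, 0.1250, 0.2500, 0.1250, 0.1250, 0.1250], E[r] = 0.2500, γ^t·E[r] = 0.250000, running G = 0.250000
t=1: π = [0.1406, 0.1563, 0.1719, 0.1406, 0.1563, 0.2344], E[r] = 0.4844, γ^t·E[r] = 0.435938, running G = 0.685938
t=2: π = [0.1426, 0.1426, 0.1660, 0.1543, 0.1621, 0.2324], E[r] = 0.5098, γ^t·E[r] = 0.412910, running G = 1.098848
t=3: π = [0.1443, 0.1428, 0.1636, 0.1541, 0.1621, 0.2332], E[r] = 0.5110, γ^t·E[r] = 0.372509, running G = 1.471357
t=4: π = [0.1443, 0.1430, 0.1633, 0.1541, 0.1621, 0.2332], E[r] = 0.5127, γ^t·E[r] = 0.336379, running G = 1.807736
t=5: π = [0.1443, 0.1430, 0.1633, 0.1541, 0.1621, 0.2331], E[r] = 0.5130, γ^t·E[r] = 0.302892, running G = 2.110628
t=6: π = [0.1443, 0.1430, 0.1633, 0.1541, 0.1621, 0.2331], E[r] = 0.5129, γ^t·E[r] = 0.272591, running G = 2.383219

G = 2.3832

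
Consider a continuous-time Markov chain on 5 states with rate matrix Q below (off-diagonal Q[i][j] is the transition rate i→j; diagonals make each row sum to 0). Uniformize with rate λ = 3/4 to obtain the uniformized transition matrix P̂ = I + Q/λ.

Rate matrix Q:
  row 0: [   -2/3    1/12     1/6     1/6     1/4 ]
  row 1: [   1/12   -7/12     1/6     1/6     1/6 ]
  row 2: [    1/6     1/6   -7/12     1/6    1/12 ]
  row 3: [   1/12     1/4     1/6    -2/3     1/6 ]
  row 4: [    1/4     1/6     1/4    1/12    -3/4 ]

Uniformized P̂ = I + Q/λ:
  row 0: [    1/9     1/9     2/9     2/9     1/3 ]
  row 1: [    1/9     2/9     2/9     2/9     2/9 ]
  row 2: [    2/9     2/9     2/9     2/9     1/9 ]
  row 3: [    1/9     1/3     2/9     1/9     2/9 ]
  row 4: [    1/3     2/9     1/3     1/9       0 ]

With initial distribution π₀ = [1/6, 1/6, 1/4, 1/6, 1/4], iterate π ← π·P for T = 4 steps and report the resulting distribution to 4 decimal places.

t=0: π = [0.1667, 0.1667, 0.2500, 0.1667, 0.2500]
t=1: π = [0.1944, 0.2222, 0.2500, 0.1759, 0.1574]
t=2: π = [0.1739, 0.2202, 0.2397, 0.1852, 0.1811]
t=3: π = [0.1780, 0.2235, 0.2423, 0.1815, 0.1747]
t=4: π = [0.1769, 0.2226, 0.2416, 0.1826, 0.1763]

π = [0.1769, 0.2226, 0.2416, 0.1826, 0.1763]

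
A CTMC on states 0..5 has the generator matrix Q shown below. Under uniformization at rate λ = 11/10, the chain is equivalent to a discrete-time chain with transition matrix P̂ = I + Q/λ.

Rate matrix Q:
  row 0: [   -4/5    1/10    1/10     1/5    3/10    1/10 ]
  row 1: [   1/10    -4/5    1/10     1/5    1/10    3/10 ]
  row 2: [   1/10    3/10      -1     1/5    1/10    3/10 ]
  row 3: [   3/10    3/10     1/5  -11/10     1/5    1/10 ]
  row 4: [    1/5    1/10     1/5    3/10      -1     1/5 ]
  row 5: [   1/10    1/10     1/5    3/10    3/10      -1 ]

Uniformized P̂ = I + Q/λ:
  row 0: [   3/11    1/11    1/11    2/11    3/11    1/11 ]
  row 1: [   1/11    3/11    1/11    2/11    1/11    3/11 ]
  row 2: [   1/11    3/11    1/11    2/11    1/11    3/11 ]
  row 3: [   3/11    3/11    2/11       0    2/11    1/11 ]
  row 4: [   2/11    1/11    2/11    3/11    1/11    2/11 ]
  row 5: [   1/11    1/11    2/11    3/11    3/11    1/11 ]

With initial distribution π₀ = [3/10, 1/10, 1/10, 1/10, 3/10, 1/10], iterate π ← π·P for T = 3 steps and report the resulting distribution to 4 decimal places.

π = [0.1707, 0.1805, 0.1368, 0.1799, 0.1678, 0.1642]

t=0: π = [0.3000, 0.1000, 0.1000, 0.1000, 0.3000, 0.1000]
t=1: π = [0.1909, 0.1455, 0.1364, 0.2000, 0.1727, 0.1545]
t=2: π = [0.1777, 0.1785, 0.1388, 0.1752, 0.1719, 0.1579]
t=3: π = [0.1707, 0.1805, 0.1368, 0.1799, 0.1678, 0.1642]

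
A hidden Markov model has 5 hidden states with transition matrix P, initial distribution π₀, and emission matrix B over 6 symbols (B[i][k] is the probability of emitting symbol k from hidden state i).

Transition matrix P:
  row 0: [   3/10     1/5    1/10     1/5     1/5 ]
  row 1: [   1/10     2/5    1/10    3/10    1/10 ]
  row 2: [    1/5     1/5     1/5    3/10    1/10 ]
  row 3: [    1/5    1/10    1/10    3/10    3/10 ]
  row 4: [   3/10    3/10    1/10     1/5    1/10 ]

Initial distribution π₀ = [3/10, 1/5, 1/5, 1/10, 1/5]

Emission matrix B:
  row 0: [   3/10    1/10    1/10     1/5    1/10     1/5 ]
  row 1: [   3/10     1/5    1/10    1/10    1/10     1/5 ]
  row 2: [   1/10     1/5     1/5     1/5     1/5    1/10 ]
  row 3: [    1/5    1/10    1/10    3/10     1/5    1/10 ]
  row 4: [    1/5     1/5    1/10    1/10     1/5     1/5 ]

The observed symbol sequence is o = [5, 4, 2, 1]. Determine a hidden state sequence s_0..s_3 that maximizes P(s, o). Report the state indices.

path = [0, 4, 1, 1]

t=0: δ = [6.000e-02, 4.000e-02, 2.000e-02, 1.000e-02, 4.000e-02]  (obs o_0=5)
t=1: δ = [1.800e-03, 1.600e-03, 1.200e-03, 2.400e-03, 2.400e-03]  ψ = [0, 1, 0, 0, 0]  (obs o_1=4)
t=2: δ = [7.200e-05, 7.200e-05, 4.800e-05, 7.200e-05, 7.200e-05]  ψ = [4, 4, 2, 3, 3]  (obs o_2=2)
t=3: δ = [2.160e-06, 5.760e-06, 1.920e-06, 2.160e-06, 4.320e-06]  ψ = [0, 1, 2, 1, 3]  (obs o_3=1)
backtrack: best end state = 1; path = [0, 4, 1, 1]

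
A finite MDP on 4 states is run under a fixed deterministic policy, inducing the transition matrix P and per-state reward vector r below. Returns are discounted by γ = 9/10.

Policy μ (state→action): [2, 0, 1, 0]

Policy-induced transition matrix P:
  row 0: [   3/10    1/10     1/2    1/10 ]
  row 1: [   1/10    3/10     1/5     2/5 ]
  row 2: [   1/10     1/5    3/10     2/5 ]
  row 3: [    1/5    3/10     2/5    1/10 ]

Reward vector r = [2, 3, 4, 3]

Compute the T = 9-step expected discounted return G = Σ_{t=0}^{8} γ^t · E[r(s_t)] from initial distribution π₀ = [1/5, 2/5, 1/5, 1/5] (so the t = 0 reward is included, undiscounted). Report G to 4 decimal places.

t=0: π = [0.2000, 0.4000, 0.2000, 0.2000], E[r] = 3.0000, γ^t·E[r] = 3.000000, running G = 3.000000
t=1: π = [0.1600, 0.2400, 0.3200, 0.2800], E[r] = 3.1600, γ^t·E[r] = 2.844000, running G = 5.844000
t=2: π = [0.1600, 0.2360, 0.3360, 0.2680], E[r] = 3.1760, γ^t·E[r] = 2.572560, running G = 8.416560
t=3: π = [0.1588, 0.2344, 0.3352, 0.2716], E[r] = 3.1764, γ^t·E[r] = 2.315596, running G = 10.732156
t=4: π = [0.1589, 0.2347, 0.3355, 0.2709], E[r] = 3.1766, γ^t·E[r] = 2.084141, running G = 12.816297
t=5: π = [0.1589, 0.2347, 0.3354, 0.2711], E[r] = 3.1765, γ^t·E[r] = 1.875708, running G = 14.692005
t=6: π = [0.1589, 0.2347, 0.3354, 0.2710], E[r] = 3.1765, γ^t·E[r] = 1.688140, running G = 16.380145
t=7: π = [0.1589, 0.2347, 0.3354, 0.2710], E[r] = 3.1765, γ^t·E[r] = 1.519325, running G = 17.899470
t=8: π = [0.1589, 0.2347, 0.3354, 0.2710], E[r] = 3.1765, γ^t·E[r] = 1.367393, running G = 19.266863

G = 19.2669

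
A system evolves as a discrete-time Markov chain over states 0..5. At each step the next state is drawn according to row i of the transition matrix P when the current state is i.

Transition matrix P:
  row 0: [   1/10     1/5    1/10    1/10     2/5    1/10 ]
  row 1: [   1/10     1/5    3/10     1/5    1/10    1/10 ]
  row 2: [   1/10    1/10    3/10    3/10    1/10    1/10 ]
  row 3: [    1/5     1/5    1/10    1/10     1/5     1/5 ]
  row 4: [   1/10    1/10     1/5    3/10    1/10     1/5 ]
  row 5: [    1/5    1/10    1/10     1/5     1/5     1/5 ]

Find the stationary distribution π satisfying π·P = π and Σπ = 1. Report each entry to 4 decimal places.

Balance equations π_j = Σ_i π_i·P[i][j]:
  π_0 = 1/10·π_0 + 1/10·π_1 + 1/10·π_2 + 1/5·π_3 + 1/10·π_4 + 1/5·π_5
  π_1 = 1/5·π_0 + 1/5·π_1 + 1/10·π_2 + 1/5·π_3 + 1/10·π_4 + 1/10·π_5
  π_2 = 1/10·π_0 + 3/10·π_1 + 3/10·π_2 + 1/10·π_3 + 1/5·π_4 + 1/10·π_5
  π_3 = 1/10·π_0 + 1/5·π_1 + 3/10·π_2 + 1/10·π_3 + 3/10·π_4 + 1/5·π_5
  π_4 = 2/5·π_0 + 1/10·π_1 + 1/10·π_2 + 1/5·π_3 + 1/10·π_4 + 1/5·π_5
  normalize: π_0 + π_1 + π_2 + π_3 + π_4 + π_5 = 1
Solving the linear system gives exactly π = [45/332, 987/6640, 1223/6640, 1343/6640, 117/664, 1017/6640].

π = [0.1355, 0.1486, 0.1842, 0.2023, 0.1762, 0.1532]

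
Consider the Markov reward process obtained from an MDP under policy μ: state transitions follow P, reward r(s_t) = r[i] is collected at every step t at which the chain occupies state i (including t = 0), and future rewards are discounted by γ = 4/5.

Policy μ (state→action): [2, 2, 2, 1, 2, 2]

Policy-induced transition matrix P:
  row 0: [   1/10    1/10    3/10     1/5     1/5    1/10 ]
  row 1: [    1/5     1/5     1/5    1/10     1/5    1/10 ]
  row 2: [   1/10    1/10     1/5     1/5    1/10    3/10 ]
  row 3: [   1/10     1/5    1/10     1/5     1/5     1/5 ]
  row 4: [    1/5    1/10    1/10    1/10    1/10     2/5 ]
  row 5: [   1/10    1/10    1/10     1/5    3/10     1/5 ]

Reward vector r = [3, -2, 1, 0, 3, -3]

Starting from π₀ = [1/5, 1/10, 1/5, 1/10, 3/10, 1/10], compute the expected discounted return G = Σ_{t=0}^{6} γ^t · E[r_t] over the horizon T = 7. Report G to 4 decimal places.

t=0: π = [0.2000, 0.1000, 0.2000, 0.1000, 0.3000, 0.1000], E[r] = 1.2000, γ^t·E[r] = 1.200000, running G = 1.200000
t=1: π = [0.1400, 0.1200, 0.1700, 0.1600, 0.1600, 0.2500], E[r] = 0.0800, γ^t·E[r] = 0.064000, running G = 1.264000
t=2: π = [0.1280, 0.1280, 0.1570, 0.1720, 0.1920, 0.2230], E[r] = 0.1920, γ^t·E[r] = 0.122880, running G = 1.386880
t=3: π = [0.1320, 0.1300, 0.1541, 0.1680, 0.1874, 0.2285], E[r] = 0.1668, γ^t·E[r] = 0.085402, running G = 1.472282
t=4: π = [0.1317, 0.1298, 0.1548, 0.1683, 0.1887, 0.2267], E[r] = 0.1765, γ^t·E[r] = 0.072278, running G = 1.544560
t=5: π = [0.1319, 0.1298, 0.1548, 0.1682, 0.1883, 0.2271], E[r] = 0.1745, γ^t·E[r] = 0.057180, running G = 1.601740
t=6: π = [0.1318, 0.1298, 0.1548, 0.1682, 0.1884, 0.2270], E[r] = 0.1749, γ^t·E[r] = 0.045855, running G = 1.647595

G = 1.6476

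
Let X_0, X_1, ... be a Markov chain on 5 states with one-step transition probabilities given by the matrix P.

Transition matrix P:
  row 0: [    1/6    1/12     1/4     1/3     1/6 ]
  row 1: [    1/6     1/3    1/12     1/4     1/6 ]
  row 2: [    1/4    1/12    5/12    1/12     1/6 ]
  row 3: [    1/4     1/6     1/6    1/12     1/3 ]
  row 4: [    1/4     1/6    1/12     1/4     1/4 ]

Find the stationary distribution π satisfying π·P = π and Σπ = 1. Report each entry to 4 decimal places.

π = [0.2186, 0.1577, 0.2047, 0.2007, 0.2183]

Balance equations π_j = Σ_i π_i·P[i][j]:
  π_0 = 1/6·π_0 + 1/6·π_1 + 1/4·π_2 + 1/4·π_3 + 1/4·π_4
  π_1 = 1/12·π_0 + 1/3·π_1 + 1/12·π_2 + 1/6·π_3 + 1/6·π_4
  π_2 = 1/4·π_0 + 1/12·π_1 + 5/12·π_2 + 1/6·π_3 + 1/12·π_4
  π_3 = 1/3·π_0 + 1/4·π_1 + 1/12·π_2 + 1/12·π_3 + 1/4·π_4
  normalize: π_0 + π_1 + π_2 + π_3 + π_4 = 1
Solving the linear system gives exactly π = [3209/14677, 178/1129, 3005/14677, 2945/14677, 3204/14677].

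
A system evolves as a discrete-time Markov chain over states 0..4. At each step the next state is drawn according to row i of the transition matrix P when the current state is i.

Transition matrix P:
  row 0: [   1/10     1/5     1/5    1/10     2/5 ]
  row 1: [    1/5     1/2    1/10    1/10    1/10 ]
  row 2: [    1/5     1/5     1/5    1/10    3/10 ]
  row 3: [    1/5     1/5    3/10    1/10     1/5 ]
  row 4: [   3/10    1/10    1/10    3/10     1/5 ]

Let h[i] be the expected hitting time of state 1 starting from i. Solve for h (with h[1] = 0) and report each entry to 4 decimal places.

First-step conditioning: h[1] = 0; for i ≠ 1, h[i] = 1 + Σ_k P[i][k]·h[k].
  h[0] = 1 + 1/10·h[0] + 1/5·h[2] + 1/10·h[3] + 2/5·h[4]
  h[2] = 1 + 1/5·h[0] + 1/5·h[2] + 1/10·h[3] + 3/10·h[4]
  h[3] = 1 + 1/5·h[0] + 3/10·h[2] + 1/10·h[3] + 1/5·h[4]
  h[4] = 1 + 3/10·h[0] + 1/10·h[2] + 3/10·h[3] + 1/5·h[4]
Solving the 4×4 linear system over states ≠ 1 gives exactly h = [2464/421, 0, 2444/421, 2422/421, 2664/421] (h[1] = 0 is the target).

h = [5.8527, 0.0000, 5.8052, 5.7530, 6.3278]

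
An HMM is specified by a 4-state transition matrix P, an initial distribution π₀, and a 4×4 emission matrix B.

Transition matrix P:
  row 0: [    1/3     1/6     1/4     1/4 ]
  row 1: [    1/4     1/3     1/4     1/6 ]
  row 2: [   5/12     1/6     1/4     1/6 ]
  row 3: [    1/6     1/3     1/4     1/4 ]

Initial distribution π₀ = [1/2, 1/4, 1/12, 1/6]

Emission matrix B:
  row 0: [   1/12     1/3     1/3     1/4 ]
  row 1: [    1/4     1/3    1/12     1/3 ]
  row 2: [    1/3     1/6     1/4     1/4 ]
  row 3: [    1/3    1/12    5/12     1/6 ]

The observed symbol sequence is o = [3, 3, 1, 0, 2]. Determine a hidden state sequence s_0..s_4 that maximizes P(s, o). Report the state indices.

t=0: δ = [1.250e-01, 8.333e-02, 2.083e-02, 2.778e-02]  (obs o_0=3)
t=1: δ = [1.042e-02, 9.259e-03, 7.812e-03, 5.208e-03]  ψ = [0, 1, 0, 0]  (obs o_1=3)
t=2: δ = [1.157e-03, 1.029e-03, 4.340e-04, 2.170e-04]  ψ = [0, 1, 0, 0]  (obs o_2=1)
t=3: δ = [3.215e-05, 8.573e-05, 9.645e-05, 9.645e-05]  ψ = [0, 1, 0, 0]  (obs o_3=0)
t=4: δ = [1.340e-05, 2.679e-06, 6.028e-06, 1.005e-05]  ψ = [2, 3, 2, 3]  (obs o_4=2)
backtrack: best end state = 0; path = [0, 0, 0, 2, 0]

path = [0, 0, 0, 2, 0]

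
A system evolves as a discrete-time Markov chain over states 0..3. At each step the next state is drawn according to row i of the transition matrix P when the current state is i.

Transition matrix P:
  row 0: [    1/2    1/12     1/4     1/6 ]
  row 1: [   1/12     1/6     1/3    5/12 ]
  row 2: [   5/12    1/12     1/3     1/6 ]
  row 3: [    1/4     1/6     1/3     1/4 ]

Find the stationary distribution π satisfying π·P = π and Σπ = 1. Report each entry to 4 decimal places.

π = [0.3760, 0.1102, 0.3020, 0.2119]

Balance equations π_j = Σ_i π_i·P[i][j]:
  π_0 = 1/2·π_0 + 1/12·π_1 + 5/12·π_2 + 1/4·π_3
  π_1 = 1/12·π_0 + 1/6·π_1 + 1/12·π_2 + 1/6·π_3
  π_2 = 1/4·π_0 + 1/3·π_1 + 1/3·π_2 + 1/3·π_3
  normalize: π_0 + π_1 + π_2 + π_3 = 1
Solving the linear system gives exactly π = [244/649, 13/118, 196/649, 25/118].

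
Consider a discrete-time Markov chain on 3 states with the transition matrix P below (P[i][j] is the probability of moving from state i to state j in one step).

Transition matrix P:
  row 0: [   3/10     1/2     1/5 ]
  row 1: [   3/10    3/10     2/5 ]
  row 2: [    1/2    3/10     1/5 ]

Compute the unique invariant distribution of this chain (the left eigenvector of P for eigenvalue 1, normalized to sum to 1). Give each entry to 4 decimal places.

Balance equations π_j = Σ_i π_i·P[i][j]:
  π_0 = 3/10·π_0 + 3/10·π_1 + 1/2·π_2
  π_1 = 1/2·π_0 + 3/10·π_1 + 3/10·π_2
  normalize: π_0 + π_1 + π_2 = 1
Solving the linear system gives exactly π = [11/31, 23/62, 17/62].

π = [0.3548, 0.3710, 0.2742]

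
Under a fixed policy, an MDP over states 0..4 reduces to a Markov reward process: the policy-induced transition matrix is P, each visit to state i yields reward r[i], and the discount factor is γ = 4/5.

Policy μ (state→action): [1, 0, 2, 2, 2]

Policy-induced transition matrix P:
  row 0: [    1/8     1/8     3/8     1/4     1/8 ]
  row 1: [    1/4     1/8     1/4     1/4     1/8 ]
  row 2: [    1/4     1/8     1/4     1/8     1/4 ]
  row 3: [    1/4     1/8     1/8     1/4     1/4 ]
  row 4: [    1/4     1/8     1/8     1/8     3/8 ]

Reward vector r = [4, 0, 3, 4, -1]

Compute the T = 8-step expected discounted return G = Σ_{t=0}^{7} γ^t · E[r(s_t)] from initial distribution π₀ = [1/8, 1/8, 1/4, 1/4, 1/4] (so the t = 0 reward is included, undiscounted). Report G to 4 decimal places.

t=0: π = [0.1250, 0.1250, 0.2500, 0.2500, 0.2500], E[r] = 2.0000, γ^t·E[r] = 2.000000, running G = 2.000000
t=1: π = [0.2344, 0.1250, 0.2031, 0.1875, 0.2500], E[r] = 2.0469, γ^t·E[r] = 1.637500, running G = 3.637500
t=2: π = [0.2207, 0.1250, 0.2246, 0.1934, 0.2363], E[r] = 2.0938, γ^t·E[r] = 1.340000, running G = 4.977500
t=3: π = [0.2224, 0.1250, 0.2239, 0.1924, 0.2363], E[r] = 2.0945, γ^t·E[r] = 1.072375, running G = 6.049875
t=4: π = [0.2222, 0.1250, 0.2242, 0.1925, 0.2361], E[r] = 2.0952, γ^t·E[r] = 0.858200, running G = 6.908075
t=5: π = [0.2222, 0.1250, 0.2242, 0.1925, 0.2361], E[r] = 2.0952, γ^t·E[r] = 0.686564, running G = 7.594639
t=6: π = [0.2222, 0.1250, 0.2242, 0.1925, 0.2361], E[r] = 2.0952, γ^t·E[r] = 0.549254, running G = 8.143893
t=7: π = [0.2222, 0.1250, 0.2242, 0.1925, 0.2361], E[r] = 2.0952, γ^t·E[r] = 0.439403, running G = 8.583296

G = 8.5833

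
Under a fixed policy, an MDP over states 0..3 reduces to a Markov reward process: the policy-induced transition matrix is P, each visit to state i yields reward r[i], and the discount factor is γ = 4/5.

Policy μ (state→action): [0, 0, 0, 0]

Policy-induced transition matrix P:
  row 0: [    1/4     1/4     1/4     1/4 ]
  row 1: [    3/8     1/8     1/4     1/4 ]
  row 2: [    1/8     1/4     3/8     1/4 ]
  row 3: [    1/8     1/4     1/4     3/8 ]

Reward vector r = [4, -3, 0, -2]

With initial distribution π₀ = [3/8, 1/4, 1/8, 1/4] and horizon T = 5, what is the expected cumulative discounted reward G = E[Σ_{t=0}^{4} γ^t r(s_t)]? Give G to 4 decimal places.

G = -0.6117

t=0: π = [0.3750, 0.2500, 0.1250, 0.2500], E[r] = 0.2500, γ^t·E[r] = 0.250000, running G = 0.250000
t=1: π = [0.2344, 0.2188, 0.2656, 0.2813], E[r] = -0.2813, γ^t·E[r] = -0.225000, running G = 0.025000
t=2: π = [0.2090, 0.2227, 0.2832, 0.2852], E[r] = -0.4023, γ^t·E[r] = -0.257500, running G = -0.232500
t=3: π = [0.2068, 0.2222, 0.2854, 0.2856], E[r] = -0.4106, γ^t·E[r] = -0.210250, running G = -0.442750
t=4: π = [0.2064, 0.2222, 0.2857, 0.2857], E[r] = -0.4125, γ^t·E[r] = -0.168975, running G = -0.611725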